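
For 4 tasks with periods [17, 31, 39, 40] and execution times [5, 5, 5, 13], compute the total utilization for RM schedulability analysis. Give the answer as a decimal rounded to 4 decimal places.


Compute individual utilizations (exact fractions):
  Task 1: C/T = 5/17 (approx. 0.2941)
  Task 2: C/T = 5/31 (approx. 0.1613)
  Task 3: C/T = 5/39 (approx. 0.1282)
  Task 4: C/T = 13/40 (approx. 0.325)
Total utilization U = 5/17 + 5/31 + 5/39 + 13/40 = 746989/822120
Rounded to 4 decimal places: U = 0.9086
RM (Liu & Layland) bound for 4 tasks = 0.756828; compare with U = 746989/822120 (approx. 0.908613)
bound < U <= 1, so the RM sufficient condition is not met (inconclusive; an exact test such as response-time analysis is needed).

0.9086


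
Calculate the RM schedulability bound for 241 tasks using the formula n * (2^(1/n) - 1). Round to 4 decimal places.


Compute 2^(1/241) = 1.0028802694
Subtract 1: 1.0028802694 - 1 = 0.0028802694
Multiply by n: 241 * 0.0028802694 = 0.6941449254
Round to 4 dp: 0.6941

0.6941


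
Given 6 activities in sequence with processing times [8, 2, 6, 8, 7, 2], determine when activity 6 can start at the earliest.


Activity 6 starts after activities 1 through 5 complete.
Predecessor durations: [8, 2, 6, 8, 7]
ES = 8 + 2 + 6 + 8 + 7 = 31

31


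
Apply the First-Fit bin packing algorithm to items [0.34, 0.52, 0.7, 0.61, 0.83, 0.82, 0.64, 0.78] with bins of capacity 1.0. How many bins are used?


Place items sequentially using First-Fit:
  Item 0.34 -> new Bin 1
  Item 0.52 -> Bin 1 (now 0.86)
  Item 0.7 -> new Bin 2
  Item 0.61 -> new Bin 3
  Item 0.83 -> new Bin 4
  Item 0.82 -> new Bin 5
  Item 0.64 -> new Bin 6
  Item 0.78 -> new Bin 7
Total bins used = 7

7


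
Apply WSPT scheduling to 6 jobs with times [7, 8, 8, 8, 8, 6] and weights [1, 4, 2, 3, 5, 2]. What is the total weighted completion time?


Compute p/w ratios and sort ascending (WSPT): [(8, 5), (8, 4), (8, 3), (6, 2), (8, 2), (7, 1)]
Compute weighted completion times:
  Job (p=8,w=5): C=8, w*C=5*8=40
  Job (p=8,w=4): C=16, w*C=4*16=64
  Job (p=8,w=3): C=24, w*C=3*24=72
  Job (p=6,w=2): C=30, w*C=2*30=60
  Job (p=8,w=2): C=38, w*C=2*38=76
  Job (p=7,w=1): C=45, w*C=1*45=45
Total weighted completion time = 357

357


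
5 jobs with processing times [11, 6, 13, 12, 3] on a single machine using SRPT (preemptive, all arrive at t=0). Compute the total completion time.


Since all jobs arrive at t=0, SRPT equals SPT ordering.
SPT order: [3, 6, 11, 12, 13]
Completion times:
  Job 1: p=3, C=3
  Job 2: p=6, C=9
  Job 3: p=11, C=20
  Job 4: p=12, C=32
  Job 5: p=13, C=45
Total completion time = 3 + 9 + 20 + 32 + 45 = 109

109


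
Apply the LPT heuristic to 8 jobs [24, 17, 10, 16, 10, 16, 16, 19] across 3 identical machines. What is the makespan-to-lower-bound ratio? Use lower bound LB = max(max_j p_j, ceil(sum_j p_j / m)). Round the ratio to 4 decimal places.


LPT order: [24, 19, 17, 16, 16, 16, 10, 10]
Machine loads after assignment: [40, 45, 43]
LPT makespan = 45
Lower bound = max(max_job, ceil(total/3)) = max(24, 43) = 43
Ratio = 45 / 43 = 1.0465

1.0465


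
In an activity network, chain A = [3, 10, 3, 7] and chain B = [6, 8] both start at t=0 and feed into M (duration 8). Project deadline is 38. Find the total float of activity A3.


Forward pass: ES(A3) = sum of predecessors on chain A = 13
EF = ES + duration = 13 + 3 = 16
Backward pass: LF(M) = deadline = 38; LS(M) = 38 - 8 = 30
LF(A3) = LS(M) - sum(successors on chain A) = 30 - 7 = 23
LS = LF - duration = 23 - 3 = 20
Total float = LS - ES = 20 - 13 = 7

7


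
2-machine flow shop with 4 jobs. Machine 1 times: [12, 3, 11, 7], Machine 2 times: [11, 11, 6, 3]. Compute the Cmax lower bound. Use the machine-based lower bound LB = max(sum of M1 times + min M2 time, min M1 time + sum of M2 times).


LB1 = sum(M1 times) + min(M2 times) = 33 + 3 = 36
LB2 = min(M1 times) + sum(M2 times) = 3 + 31 = 34
Lower bound = max(LB1, LB2) = max(36, 34) = 36

36


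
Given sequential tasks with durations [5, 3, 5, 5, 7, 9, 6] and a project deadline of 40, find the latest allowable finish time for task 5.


LF(activity 5) = deadline - sum of successor durations
Successors: activities 6 through 7 with durations [9, 6]
Sum of successor durations = 15
LF = 40 - 15 = 25

25


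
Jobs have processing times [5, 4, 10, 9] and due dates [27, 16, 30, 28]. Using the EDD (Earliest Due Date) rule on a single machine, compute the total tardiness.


Sort by due date (EDD order): [(4, 16), (5, 27), (9, 28), (10, 30)]
Compute completion times and tardiness:
  Job 1: p=4, d=16, C=4, tardiness=max(0,4-16)=0
  Job 2: p=5, d=27, C=9, tardiness=max(0,9-27)=0
  Job 3: p=9, d=28, C=18, tardiness=max(0,18-28)=0
  Job 4: p=10, d=30, C=28, tardiness=max(0,28-30)=0
Total tardiness = 0

0


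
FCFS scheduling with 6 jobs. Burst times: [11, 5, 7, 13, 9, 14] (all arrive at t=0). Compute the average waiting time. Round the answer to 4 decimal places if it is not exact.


FCFS order (as given): [11, 5, 7, 13, 9, 14]
Waiting times:
  Job 1: wait = 0
  Job 2: wait = 11
  Job 3: wait = 16
  Job 4: wait = 23
  Job 5: wait = 36
  Job 6: wait = 45
Sum of waiting times = 131
Average waiting time = 131/6 = 21.8333

21.8333


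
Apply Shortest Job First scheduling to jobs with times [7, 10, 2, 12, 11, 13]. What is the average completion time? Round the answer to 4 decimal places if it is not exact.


SJF order (ascending): [2, 7, 10, 11, 12, 13]
Completion times:
  Job 1: burst=2, C=2
  Job 2: burst=7, C=9
  Job 3: burst=10, C=19
  Job 4: burst=11, C=30
  Job 5: burst=12, C=42
  Job 6: burst=13, C=55
Average completion = 157/6 = 26.1667

26.1667


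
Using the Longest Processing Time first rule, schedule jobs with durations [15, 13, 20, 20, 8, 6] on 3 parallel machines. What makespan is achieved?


Sort jobs in decreasing order (LPT): [20, 20, 15, 13, 8, 6]
Assign each job to the least loaded machine:
  Machine 1: jobs [20, 8], load = 28
  Machine 2: jobs [20, 6], load = 26
  Machine 3: jobs [15, 13], load = 28
Makespan = max load = 28

28


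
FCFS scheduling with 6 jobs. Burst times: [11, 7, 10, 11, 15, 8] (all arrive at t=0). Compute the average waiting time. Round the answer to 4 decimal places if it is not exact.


FCFS order (as given): [11, 7, 10, 11, 15, 8]
Waiting times:
  Job 1: wait = 0
  Job 2: wait = 11
  Job 3: wait = 18
  Job 4: wait = 28
  Job 5: wait = 39
  Job 6: wait = 54
Sum of waiting times = 150
Average waiting time = 150/6 = 25.0

25.0


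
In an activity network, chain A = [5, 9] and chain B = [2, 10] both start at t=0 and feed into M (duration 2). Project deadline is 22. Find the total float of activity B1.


Forward pass: ES(B1) = sum of predecessors on chain B = 0
EF = ES + duration = 0 + 2 = 2
Backward pass: LF(M) = deadline = 22; LS(M) = 22 - 2 = 20
LF(B1) = LS(M) - sum(successors on chain B) = 20 - 10 = 10
LS = LF - duration = 10 - 2 = 8
Total float = LS - ES = 8 - 0 = 8

8


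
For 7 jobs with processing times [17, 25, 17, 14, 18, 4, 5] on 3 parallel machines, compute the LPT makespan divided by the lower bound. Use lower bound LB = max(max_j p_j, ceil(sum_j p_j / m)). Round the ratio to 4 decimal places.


LPT order: [25, 18, 17, 17, 14, 5, 4]
Machine loads after assignment: [34, 32, 34]
LPT makespan = 34
Lower bound = max(max_job, ceil(total/3)) = max(25, 34) = 34
Ratio = 34 / 34 = 1.0

1.0


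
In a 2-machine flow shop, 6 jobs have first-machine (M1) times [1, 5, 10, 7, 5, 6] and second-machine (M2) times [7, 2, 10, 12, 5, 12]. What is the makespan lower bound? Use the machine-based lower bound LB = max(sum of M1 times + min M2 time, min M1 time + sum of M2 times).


LB1 = sum(M1 times) + min(M2 times) = 34 + 2 = 36
LB2 = min(M1 times) + sum(M2 times) = 1 + 48 = 49
Lower bound = max(LB1, LB2) = max(36, 49) = 49

49


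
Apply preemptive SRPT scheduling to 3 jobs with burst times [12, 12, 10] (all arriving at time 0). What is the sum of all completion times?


Since all jobs arrive at t=0, SRPT equals SPT ordering.
SPT order: [10, 12, 12]
Completion times:
  Job 1: p=10, C=10
  Job 2: p=12, C=22
  Job 3: p=12, C=34
Total completion time = 10 + 22 + 34 = 66

66


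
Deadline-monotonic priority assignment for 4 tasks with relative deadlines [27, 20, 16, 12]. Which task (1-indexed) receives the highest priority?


Sort tasks by relative deadline (ascending):
  Task 4: deadline = 12
  Task 3: deadline = 16
  Task 2: deadline = 20
  Task 1: deadline = 27
Priority order (highest first): [4, 3, 2, 1]
Highest priority task = 4

4


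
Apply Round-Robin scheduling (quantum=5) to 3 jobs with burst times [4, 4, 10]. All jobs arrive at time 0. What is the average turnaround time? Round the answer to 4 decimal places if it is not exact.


Time quantum = 5
Execution trace:
  J1 runs 4 units, time = 4
  J2 runs 4 units, time = 8
  J3 runs 5 units, time = 13
  J3 runs 5 units, time = 18
Finish times: [4, 8, 18]
Average turnaround = 30/3 = 10.0

10.0


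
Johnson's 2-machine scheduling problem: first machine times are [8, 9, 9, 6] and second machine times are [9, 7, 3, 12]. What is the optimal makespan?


Apply Johnson's rule:
  Group 1 (a <= b): [(4, 6, 12), (1, 8, 9)]
  Group 2 (a > b): [(2, 9, 7), (3, 9, 3)]
Optimal job order: [4, 1, 2, 3]
Schedule:
  Job 4: M1 done at 6, M2 done at 18
  Job 1: M1 done at 14, M2 done at 27
  Job 2: M1 done at 23, M2 done at 34
  Job 3: M1 done at 32, M2 done at 37
Makespan = 37

37


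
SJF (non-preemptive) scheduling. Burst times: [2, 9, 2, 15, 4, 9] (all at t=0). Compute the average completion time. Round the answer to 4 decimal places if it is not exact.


SJF order (ascending): [2, 2, 4, 9, 9, 15]
Completion times:
  Job 1: burst=2, C=2
  Job 2: burst=2, C=4
  Job 3: burst=4, C=8
  Job 4: burst=9, C=17
  Job 5: burst=9, C=26
  Job 6: burst=15, C=41
Average completion = 98/6 = 16.3333

16.3333


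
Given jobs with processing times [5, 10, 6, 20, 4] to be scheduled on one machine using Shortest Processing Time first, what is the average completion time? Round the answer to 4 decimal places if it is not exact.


Sort jobs by processing time (SPT order): [4, 5, 6, 10, 20]
Compute completion times sequentially:
  Job 1: processing = 4, completes at 4
  Job 2: processing = 5, completes at 9
  Job 3: processing = 6, completes at 15
  Job 4: processing = 10, completes at 25
  Job 5: processing = 20, completes at 45
Sum of completion times = 98
Average completion time = 98/5 = 19.6

19.6


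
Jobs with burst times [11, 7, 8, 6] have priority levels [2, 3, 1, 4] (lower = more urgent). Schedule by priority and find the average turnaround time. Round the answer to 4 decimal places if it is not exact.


Sort by priority (ascending = highest first):
Order: [(1, 8), (2, 11), (3, 7), (4, 6)]
Completion times:
  Priority 1, burst=8, C=8
  Priority 2, burst=11, C=19
  Priority 3, burst=7, C=26
  Priority 4, burst=6, C=32
Average turnaround = 85/4 = 21.25

21.25


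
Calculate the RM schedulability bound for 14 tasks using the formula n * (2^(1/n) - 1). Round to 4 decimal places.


Compute 2^(1/14) = 1.0507566387
Subtract 1: 1.0507566387 - 1 = 0.0507566387
Multiply by n: 14 * 0.0507566387 = 0.7105929418
Round to 4 dp: 0.7106

0.7106


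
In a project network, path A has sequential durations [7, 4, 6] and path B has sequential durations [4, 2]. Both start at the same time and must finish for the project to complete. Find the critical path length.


Path A total = 7 + 4 + 6 = 17
Path B total = 4 + 2 = 6
Critical path = longest path = max(17, 6) = 17

17


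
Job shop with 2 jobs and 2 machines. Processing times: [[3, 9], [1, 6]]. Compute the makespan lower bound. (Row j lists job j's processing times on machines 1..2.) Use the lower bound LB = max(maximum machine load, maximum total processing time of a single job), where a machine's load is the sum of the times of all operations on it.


Machine loads:
  Machine 1: 3 + 1 = 4
  Machine 2: 9 + 6 = 15
Max machine load = 15
Job totals:
  Job 1: 12
  Job 2: 7
Max job total = 12
Lower bound = max(15, 12) = 15

15


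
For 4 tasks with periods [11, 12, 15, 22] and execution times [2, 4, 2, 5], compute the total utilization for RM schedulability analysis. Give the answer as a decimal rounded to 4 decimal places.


Compute individual utilizations (exact fractions):
  Task 1: C/T = 2/11 (approx. 0.1818)
  Task 2: C/T = 4/12 = 1/3 (approx. 0.3333)
  Task 3: C/T = 2/15 (approx. 0.1333)
  Task 4: C/T = 5/22 (approx. 0.2273)
Total utilization U = 2/11 + 1/3 + 2/15 + 5/22 = 289/330
Rounded to 4 decimal places: U = 0.8758
RM (Liu & Layland) bound for 4 tasks = 0.756828; compare with U = 289/330 (approx. 0.875758)
bound < U <= 1, so the RM sufficient condition is not met (inconclusive; an exact test such as response-time analysis is needed).

0.8758


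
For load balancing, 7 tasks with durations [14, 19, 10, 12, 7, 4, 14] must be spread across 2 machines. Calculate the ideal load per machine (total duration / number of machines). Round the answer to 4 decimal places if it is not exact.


Total processing time = 14 + 19 + 10 + 12 + 7 + 4 + 14 = 80
Number of machines = 2
Ideal balanced load = 80 / 2 = 40.0

40.0


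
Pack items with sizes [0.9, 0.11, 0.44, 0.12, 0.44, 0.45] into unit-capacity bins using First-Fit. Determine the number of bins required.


Place items sequentially using First-Fit:
  Item 0.9 -> new Bin 1
  Item 0.11 -> new Bin 2
  Item 0.44 -> Bin 2 (now 0.55)
  Item 0.12 -> Bin 2 (now 0.67)
  Item 0.44 -> new Bin 3
  Item 0.45 -> Bin 3 (now 0.89)
Total bins used = 3

3


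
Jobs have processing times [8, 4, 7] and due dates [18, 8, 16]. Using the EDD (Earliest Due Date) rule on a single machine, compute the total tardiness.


Sort by due date (EDD order): [(4, 8), (7, 16), (8, 18)]
Compute completion times and tardiness:
  Job 1: p=4, d=8, C=4, tardiness=max(0,4-8)=0
  Job 2: p=7, d=16, C=11, tardiness=max(0,11-16)=0
  Job 3: p=8, d=18, C=19, tardiness=max(0,19-18)=1
Total tardiness = 1

1


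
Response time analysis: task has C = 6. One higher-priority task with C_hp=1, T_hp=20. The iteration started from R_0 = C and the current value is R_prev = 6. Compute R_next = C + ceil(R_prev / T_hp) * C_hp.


R_next = C + ceil(R_prev / T_hp) * C_hp
ceil(6 / 20) = ceil(0.3) = 1
Interference = 1 * 1 = 1
R_next = 6 + 1 = 7

7


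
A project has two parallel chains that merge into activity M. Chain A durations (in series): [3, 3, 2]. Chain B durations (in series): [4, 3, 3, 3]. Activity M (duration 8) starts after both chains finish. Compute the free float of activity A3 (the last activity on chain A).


ES(A3) = sum of predecessors on chain A = 6
EF(A3) = ES + duration = 6 + 2 = 8
Successor of A3 is M. ES(M) = max(sum(A), sum(B)) = max(8, 13) = 13
Free float = ES(successor) - EF(current) = 13 - 8 = 5

5


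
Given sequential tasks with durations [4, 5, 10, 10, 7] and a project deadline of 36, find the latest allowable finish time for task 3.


LF(activity 3) = deadline - sum of successor durations
Successors: activities 4 through 5 with durations [10, 7]
Sum of successor durations = 17
LF = 36 - 17 = 19

19


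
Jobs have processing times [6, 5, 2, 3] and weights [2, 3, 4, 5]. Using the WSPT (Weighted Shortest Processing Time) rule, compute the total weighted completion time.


Compute p/w ratios and sort ascending (WSPT): [(2, 4), (3, 5), (5, 3), (6, 2)]
Compute weighted completion times:
  Job (p=2,w=4): C=2, w*C=4*2=8
  Job (p=3,w=5): C=5, w*C=5*5=25
  Job (p=5,w=3): C=10, w*C=3*10=30
  Job (p=6,w=2): C=16, w*C=2*16=32
Total weighted completion time = 95

95


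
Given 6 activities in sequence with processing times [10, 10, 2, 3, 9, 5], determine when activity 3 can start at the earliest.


Activity 3 starts after activities 1 through 2 complete.
Predecessor durations: [10, 10]
ES = 10 + 10 = 20

20


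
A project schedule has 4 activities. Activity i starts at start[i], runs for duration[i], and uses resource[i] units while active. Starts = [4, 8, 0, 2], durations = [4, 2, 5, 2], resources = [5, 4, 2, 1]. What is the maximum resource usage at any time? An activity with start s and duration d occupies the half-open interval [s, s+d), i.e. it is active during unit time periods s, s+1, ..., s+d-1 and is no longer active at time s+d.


Each activity i is active on [start_i, start_i + duration_i).
Compute total resource usage per time slot:
  t=0: active resources = [2], total = 2
  t=1: active resources = [2], total = 2
  t=2: active resources = [2, 1], total = 3
  t=3: active resources = [2, 1], total = 3
  t=4: active resources = [5, 2], total = 7
  t=5: active resources = [5], total = 5
  t=6: active resources = [5], total = 5
  t=7: active resources = [5], total = 5
  t=8: active resources = [4], total = 4
  t=9: active resources = [4], total = 4
Peak resource demand = 7

7


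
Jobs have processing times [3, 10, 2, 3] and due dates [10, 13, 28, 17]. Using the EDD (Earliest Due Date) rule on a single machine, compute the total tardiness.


Sort by due date (EDD order): [(3, 10), (10, 13), (3, 17), (2, 28)]
Compute completion times and tardiness:
  Job 1: p=3, d=10, C=3, tardiness=max(0,3-10)=0
  Job 2: p=10, d=13, C=13, tardiness=max(0,13-13)=0
  Job 3: p=3, d=17, C=16, tardiness=max(0,16-17)=0
  Job 4: p=2, d=28, C=18, tardiness=max(0,18-28)=0
Total tardiness = 0

0


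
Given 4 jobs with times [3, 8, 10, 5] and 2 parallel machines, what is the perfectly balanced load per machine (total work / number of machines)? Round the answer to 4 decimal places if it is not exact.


Total processing time = 3 + 8 + 10 + 5 = 26
Number of machines = 2
Ideal balanced load = 26 / 2 = 13.0

13.0


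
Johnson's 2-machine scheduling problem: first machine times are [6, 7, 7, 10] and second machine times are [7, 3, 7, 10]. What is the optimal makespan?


Apply Johnson's rule:
  Group 1 (a <= b): [(1, 6, 7), (3, 7, 7), (4, 10, 10)]
  Group 2 (a > b): [(2, 7, 3)]
Optimal job order: [1, 3, 4, 2]
Schedule:
  Job 1: M1 done at 6, M2 done at 13
  Job 3: M1 done at 13, M2 done at 20
  Job 4: M1 done at 23, M2 done at 33
  Job 2: M1 done at 30, M2 done at 36
Makespan = 36

36


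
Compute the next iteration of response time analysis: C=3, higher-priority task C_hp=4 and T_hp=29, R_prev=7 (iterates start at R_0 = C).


R_next = C + ceil(R_prev / T_hp) * C_hp
ceil(7 / 29) = ceil(0.2414) = 1
Interference = 1 * 4 = 4
R_next = 3 + 4 = 7
R_next = R_prev, so the iteration has converged (response time = 7).

7


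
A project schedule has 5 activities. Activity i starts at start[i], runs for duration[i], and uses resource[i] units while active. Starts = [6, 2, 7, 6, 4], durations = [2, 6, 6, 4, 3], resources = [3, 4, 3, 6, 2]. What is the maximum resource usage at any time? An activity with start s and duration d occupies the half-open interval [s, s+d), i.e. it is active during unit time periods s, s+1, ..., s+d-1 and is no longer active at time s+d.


Each activity i is active on [start_i, start_i + duration_i).
Compute total resource usage per time slot:
  t=0: active resources = [], total = 0
  t=1: active resources = [], total = 0
  t=2: active resources = [4], total = 4
  t=3: active resources = [4], total = 4
  t=4: active resources = [4, 2], total = 6
  t=5: active resources = [4, 2], total = 6
  t=6: active resources = [3, 4, 6, 2], total = 15
  t=7: active resources = [3, 4, 3, 6], total = 16
  t=8: active resources = [3, 6], total = 9
  t=9: active resources = [3, 6], total = 9
  t=10: active resources = [3], total = 3
  t=11: active resources = [3], total = 3
  t=12: active resources = [3], total = 3
Peak resource demand = 16

16


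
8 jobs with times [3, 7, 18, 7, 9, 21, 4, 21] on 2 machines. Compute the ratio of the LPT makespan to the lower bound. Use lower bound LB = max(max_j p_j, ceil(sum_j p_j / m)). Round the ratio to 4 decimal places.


LPT order: [21, 21, 18, 9, 7, 7, 4, 3]
Machine loads after assignment: [46, 44]
LPT makespan = 46
Lower bound = max(max_job, ceil(total/2)) = max(21, 45) = 45
Ratio = 46 / 45 = 1.0222

1.0222


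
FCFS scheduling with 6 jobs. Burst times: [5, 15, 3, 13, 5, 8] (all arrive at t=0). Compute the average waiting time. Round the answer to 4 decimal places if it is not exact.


FCFS order (as given): [5, 15, 3, 13, 5, 8]
Waiting times:
  Job 1: wait = 0
  Job 2: wait = 5
  Job 3: wait = 20
  Job 4: wait = 23
  Job 5: wait = 36
  Job 6: wait = 41
Sum of waiting times = 125
Average waiting time = 125/6 = 20.8333

20.8333


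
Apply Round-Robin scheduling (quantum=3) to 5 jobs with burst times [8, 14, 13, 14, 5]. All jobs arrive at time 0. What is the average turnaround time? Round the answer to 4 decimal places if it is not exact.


Time quantum = 3
Execution trace:
  J1 runs 3 units, time = 3
  J2 runs 3 units, time = 6
  J3 runs 3 units, time = 9
  J4 runs 3 units, time = 12
  J5 runs 3 units, time = 15
  J1 runs 3 units, time = 18
  J2 runs 3 units, time = 21
  J3 runs 3 units, time = 24
  J4 runs 3 units, time = 27
  J5 runs 2 units, time = 29
  J1 runs 2 units, time = 31
  J2 runs 3 units, time = 34
  J3 runs 3 units, time = 37
  J4 runs 3 units, time = 40
  J2 runs 3 units, time = 43
  J3 runs 3 units, time = 46
  J4 runs 3 units, time = 49
  J2 runs 2 units, time = 51
  J3 runs 1 units, time = 52
  J4 runs 2 units, time = 54
Finish times: [31, 51, 52, 54, 29]
Average turnaround = 217/5 = 43.4

43.4


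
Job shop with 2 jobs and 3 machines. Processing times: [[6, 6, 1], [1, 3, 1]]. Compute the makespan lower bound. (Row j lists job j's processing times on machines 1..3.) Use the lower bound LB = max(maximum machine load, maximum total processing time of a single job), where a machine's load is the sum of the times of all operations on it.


Machine loads:
  Machine 1: 6 + 1 = 7
  Machine 2: 6 + 3 = 9
  Machine 3: 1 + 1 = 2
Max machine load = 9
Job totals:
  Job 1: 13
  Job 2: 5
Max job total = 13
Lower bound = max(9, 13) = 13

13


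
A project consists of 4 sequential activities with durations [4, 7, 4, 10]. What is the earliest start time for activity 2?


Activity 2 starts after activities 1 through 1 complete.
Predecessor durations: [4]
ES = 4 = 4

4


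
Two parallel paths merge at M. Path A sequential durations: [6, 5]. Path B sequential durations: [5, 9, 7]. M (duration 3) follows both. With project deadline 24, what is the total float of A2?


Forward pass: ES(A2) = sum of predecessors on chain A = 6
EF = ES + duration = 6 + 5 = 11
Backward pass: LF(M) = deadline = 24; LS(M) = 24 - 3 = 21
LF(A2) = LS(M) - sum(successors on chain A) = 21 - 0 = 21
LS = LF - duration = 21 - 5 = 16
Total float = LS - ES = 16 - 6 = 10

10


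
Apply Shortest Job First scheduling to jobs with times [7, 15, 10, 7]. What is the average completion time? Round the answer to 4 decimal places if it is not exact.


SJF order (ascending): [7, 7, 10, 15]
Completion times:
  Job 1: burst=7, C=7
  Job 2: burst=7, C=14
  Job 3: burst=10, C=24
  Job 4: burst=15, C=39
Average completion = 84/4 = 21.0

21.0


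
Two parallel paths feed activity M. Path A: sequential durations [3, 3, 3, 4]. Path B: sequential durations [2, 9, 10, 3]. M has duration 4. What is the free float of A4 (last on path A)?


ES(A4) = sum of predecessors on chain A = 9
EF(A4) = ES + duration = 9 + 4 = 13
Successor of A4 is M. ES(M) = max(sum(A), sum(B)) = max(13, 24) = 24
Free float = ES(successor) - EF(current) = 24 - 13 = 11

11


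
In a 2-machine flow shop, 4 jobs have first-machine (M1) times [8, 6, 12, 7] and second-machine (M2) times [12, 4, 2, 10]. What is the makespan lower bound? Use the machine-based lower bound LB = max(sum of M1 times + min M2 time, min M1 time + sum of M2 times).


LB1 = sum(M1 times) + min(M2 times) = 33 + 2 = 35
LB2 = min(M1 times) + sum(M2 times) = 6 + 28 = 34
Lower bound = max(LB1, LB2) = max(35, 34) = 35

35


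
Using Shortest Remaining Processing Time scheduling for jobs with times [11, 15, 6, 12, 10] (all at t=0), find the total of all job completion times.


Since all jobs arrive at t=0, SRPT equals SPT ordering.
SPT order: [6, 10, 11, 12, 15]
Completion times:
  Job 1: p=6, C=6
  Job 2: p=10, C=16
  Job 3: p=11, C=27
  Job 4: p=12, C=39
  Job 5: p=15, C=54
Total completion time = 6 + 16 + 27 + 39 + 54 = 142

142


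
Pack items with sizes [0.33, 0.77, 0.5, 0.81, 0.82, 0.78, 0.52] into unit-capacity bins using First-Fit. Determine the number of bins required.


Place items sequentially using First-Fit:
  Item 0.33 -> new Bin 1
  Item 0.77 -> new Bin 2
  Item 0.5 -> Bin 1 (now 0.83)
  Item 0.81 -> new Bin 3
  Item 0.82 -> new Bin 4
  Item 0.78 -> new Bin 5
  Item 0.52 -> new Bin 6
Total bins used = 6

6


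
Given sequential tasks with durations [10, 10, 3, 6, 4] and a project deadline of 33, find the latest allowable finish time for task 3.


LF(activity 3) = deadline - sum of successor durations
Successors: activities 4 through 5 with durations [6, 4]
Sum of successor durations = 10
LF = 33 - 10 = 23

23


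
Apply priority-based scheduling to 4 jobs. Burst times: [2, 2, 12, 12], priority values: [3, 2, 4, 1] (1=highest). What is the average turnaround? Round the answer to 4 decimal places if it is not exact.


Sort by priority (ascending = highest first):
Order: [(1, 12), (2, 2), (3, 2), (4, 12)]
Completion times:
  Priority 1, burst=12, C=12
  Priority 2, burst=2, C=14
  Priority 3, burst=2, C=16
  Priority 4, burst=12, C=28
Average turnaround = 70/4 = 17.5

17.5


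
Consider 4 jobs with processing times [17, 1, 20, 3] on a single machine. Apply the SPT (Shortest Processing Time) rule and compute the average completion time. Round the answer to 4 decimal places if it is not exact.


Sort jobs by processing time (SPT order): [1, 3, 17, 20]
Compute completion times sequentially:
  Job 1: processing = 1, completes at 1
  Job 2: processing = 3, completes at 4
  Job 3: processing = 17, completes at 21
  Job 4: processing = 20, completes at 41
Sum of completion times = 67
Average completion time = 67/4 = 16.75

16.75


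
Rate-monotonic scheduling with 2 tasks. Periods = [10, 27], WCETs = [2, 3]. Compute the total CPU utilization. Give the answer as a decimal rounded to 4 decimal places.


Compute individual utilizations (exact fractions):
  Task 1: C/T = 2/10 = 1/5 (approx. 0.2)
  Task 2: C/T = 3/27 = 1/9 (approx. 0.1111)
Total utilization U = 1/5 + 1/9 = 14/45
Rounded to 4 decimal places: U = 0.3111
RM (Liu & Layland) bound for 2 tasks = 0.828427; compare with U = 14/45 (approx. 0.311111)
U <= bound, so schedulable by RM sufficient condition.

0.3111


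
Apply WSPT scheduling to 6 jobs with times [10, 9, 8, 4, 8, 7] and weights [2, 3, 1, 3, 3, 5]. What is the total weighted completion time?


Compute p/w ratios and sort ascending (WSPT): [(4, 3), (7, 5), (8, 3), (9, 3), (10, 2), (8, 1)]
Compute weighted completion times:
  Job (p=4,w=3): C=4, w*C=3*4=12
  Job (p=7,w=5): C=11, w*C=5*11=55
  Job (p=8,w=3): C=19, w*C=3*19=57
  Job (p=9,w=3): C=28, w*C=3*28=84
  Job (p=10,w=2): C=38, w*C=2*38=76
  Job (p=8,w=1): C=46, w*C=1*46=46
Total weighted completion time = 330

330


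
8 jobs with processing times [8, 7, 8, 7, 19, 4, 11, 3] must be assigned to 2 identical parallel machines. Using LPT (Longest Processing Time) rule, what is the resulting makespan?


Sort jobs in decreasing order (LPT): [19, 11, 8, 8, 7, 7, 4, 3]
Assign each job to the least loaded machine:
  Machine 1: jobs [19, 8, 4, 3], load = 34
  Machine 2: jobs [11, 8, 7, 7], load = 33
Makespan = max load = 34

34


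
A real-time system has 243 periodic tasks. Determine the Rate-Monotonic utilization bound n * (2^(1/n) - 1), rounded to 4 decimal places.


Compute 2^(1/243) = 1.0028565297
Subtract 1: 1.0028565297 - 1 = 0.0028565297
Multiply by n: 243 * 0.0028565297 = 0.6941367171
Round to 4 dp: 0.6941

0.6941


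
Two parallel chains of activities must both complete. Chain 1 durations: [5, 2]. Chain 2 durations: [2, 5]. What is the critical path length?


Path A total = 5 + 2 = 7
Path B total = 2 + 5 = 7
Critical path = longest path = max(7, 7) = 7

7


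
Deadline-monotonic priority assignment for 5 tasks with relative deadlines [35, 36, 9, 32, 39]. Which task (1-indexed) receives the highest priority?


Sort tasks by relative deadline (ascending):
  Task 3: deadline = 9
  Task 4: deadline = 32
  Task 1: deadline = 35
  Task 2: deadline = 36
  Task 5: deadline = 39
Priority order (highest first): [3, 4, 1, 2, 5]
Highest priority task = 3

3


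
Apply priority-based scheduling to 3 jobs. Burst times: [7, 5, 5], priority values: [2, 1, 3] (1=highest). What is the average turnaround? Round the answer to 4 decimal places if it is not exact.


Sort by priority (ascending = highest first):
Order: [(1, 5), (2, 7), (3, 5)]
Completion times:
  Priority 1, burst=5, C=5
  Priority 2, burst=7, C=12
  Priority 3, burst=5, C=17
Average turnaround = 34/3 = 11.3333

11.3333


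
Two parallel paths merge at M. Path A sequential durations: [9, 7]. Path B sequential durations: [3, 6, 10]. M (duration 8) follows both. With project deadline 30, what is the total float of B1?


Forward pass: ES(B1) = sum of predecessors on chain B = 0
EF = ES + duration = 0 + 3 = 3
Backward pass: LF(M) = deadline = 30; LS(M) = 30 - 8 = 22
LF(B1) = LS(M) - sum(successors on chain B) = 22 - 16 = 6
LS = LF - duration = 6 - 3 = 3
Total float = LS - ES = 3 - 0 = 3

3


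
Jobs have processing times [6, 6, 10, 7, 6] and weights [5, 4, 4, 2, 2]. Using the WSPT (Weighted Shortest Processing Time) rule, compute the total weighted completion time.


Compute p/w ratios and sort ascending (WSPT): [(6, 5), (6, 4), (10, 4), (6, 2), (7, 2)]
Compute weighted completion times:
  Job (p=6,w=5): C=6, w*C=5*6=30
  Job (p=6,w=4): C=12, w*C=4*12=48
  Job (p=10,w=4): C=22, w*C=4*22=88
  Job (p=6,w=2): C=28, w*C=2*28=56
  Job (p=7,w=2): C=35, w*C=2*35=70
Total weighted completion time = 292

292


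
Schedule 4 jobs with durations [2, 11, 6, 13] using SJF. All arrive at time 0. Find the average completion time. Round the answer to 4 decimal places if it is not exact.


SJF order (ascending): [2, 6, 11, 13]
Completion times:
  Job 1: burst=2, C=2
  Job 2: burst=6, C=8
  Job 3: burst=11, C=19
  Job 4: burst=13, C=32
Average completion = 61/4 = 15.25

15.25


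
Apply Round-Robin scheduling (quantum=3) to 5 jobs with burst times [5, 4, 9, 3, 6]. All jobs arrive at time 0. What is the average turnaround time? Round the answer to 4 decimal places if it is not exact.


Time quantum = 3
Execution trace:
  J1 runs 3 units, time = 3
  J2 runs 3 units, time = 6
  J3 runs 3 units, time = 9
  J4 runs 3 units, time = 12
  J5 runs 3 units, time = 15
  J1 runs 2 units, time = 17
  J2 runs 1 units, time = 18
  J3 runs 3 units, time = 21
  J5 runs 3 units, time = 24
  J3 runs 3 units, time = 27
Finish times: [17, 18, 27, 12, 24]
Average turnaround = 98/5 = 19.6

19.6


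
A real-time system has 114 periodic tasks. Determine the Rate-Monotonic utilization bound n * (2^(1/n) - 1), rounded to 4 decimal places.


Compute 2^(1/114) = 1.0060987606
Subtract 1: 1.0060987606 - 1 = 0.0060987606
Multiply by n: 114 * 0.0060987606 = 0.6952587084
Round to 4 dp: 0.6953

0.6953


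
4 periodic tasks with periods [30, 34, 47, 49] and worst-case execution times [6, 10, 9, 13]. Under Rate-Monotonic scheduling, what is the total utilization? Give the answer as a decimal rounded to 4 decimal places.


Compute individual utilizations (exact fractions):
  Task 1: C/T = 6/30 = 1/5 (approx. 0.2)
  Task 2: C/T = 10/34 = 5/17 (approx. 0.2941)
  Task 3: C/T = 9/47 (approx. 0.1915)
  Task 4: C/T = 13/49 (approx. 0.2653)
Total utilization U = 1/5 + 5/17 + 9/47 + 13/49 = 186146/195755
Rounded to 4 decimal places: U = 0.9509
RM (Liu & Layland) bound for 4 tasks = 0.756828; compare with U = 186146/195755 (approx. 0.950913)
bound < U <= 1, so the RM sufficient condition is not met (inconclusive; an exact test such as response-time analysis is needed).

0.9509


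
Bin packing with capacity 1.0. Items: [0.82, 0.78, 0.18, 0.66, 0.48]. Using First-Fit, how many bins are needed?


Place items sequentially using First-Fit:
  Item 0.82 -> new Bin 1
  Item 0.78 -> new Bin 2
  Item 0.18 -> Bin 1 (now 1.0)
  Item 0.66 -> new Bin 3
  Item 0.48 -> new Bin 4
Total bins used = 4

4


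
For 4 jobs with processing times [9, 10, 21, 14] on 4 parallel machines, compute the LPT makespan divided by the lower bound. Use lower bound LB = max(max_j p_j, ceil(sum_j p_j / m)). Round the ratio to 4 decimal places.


LPT order: [21, 14, 10, 9]
Machine loads after assignment: [21, 14, 10, 9]
LPT makespan = 21
Lower bound = max(max_job, ceil(total/4)) = max(21, 14) = 21
Ratio = 21 / 21 = 1.0

1.0


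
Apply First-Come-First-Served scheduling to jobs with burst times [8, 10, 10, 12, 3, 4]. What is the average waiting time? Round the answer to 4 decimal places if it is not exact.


FCFS order (as given): [8, 10, 10, 12, 3, 4]
Waiting times:
  Job 1: wait = 0
  Job 2: wait = 8
  Job 3: wait = 18
  Job 4: wait = 28
  Job 5: wait = 40
  Job 6: wait = 43
Sum of waiting times = 137
Average waiting time = 137/6 = 22.8333

22.8333


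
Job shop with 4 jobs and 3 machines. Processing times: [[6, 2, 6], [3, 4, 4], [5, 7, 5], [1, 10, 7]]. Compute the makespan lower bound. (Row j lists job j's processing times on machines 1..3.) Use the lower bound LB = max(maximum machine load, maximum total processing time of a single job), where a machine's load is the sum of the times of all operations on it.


Machine loads:
  Machine 1: 6 + 3 + 5 + 1 = 15
  Machine 2: 2 + 4 + 7 + 10 = 23
  Machine 3: 6 + 4 + 5 + 7 = 22
Max machine load = 23
Job totals:
  Job 1: 14
  Job 2: 11
  Job 3: 17
  Job 4: 18
Max job total = 18
Lower bound = max(23, 18) = 23

23


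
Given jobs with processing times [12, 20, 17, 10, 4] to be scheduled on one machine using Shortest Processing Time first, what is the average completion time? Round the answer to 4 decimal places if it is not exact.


Sort jobs by processing time (SPT order): [4, 10, 12, 17, 20]
Compute completion times sequentially:
  Job 1: processing = 4, completes at 4
  Job 2: processing = 10, completes at 14
  Job 3: processing = 12, completes at 26
  Job 4: processing = 17, completes at 43
  Job 5: processing = 20, completes at 63
Sum of completion times = 150
Average completion time = 150/5 = 30.0

30.0


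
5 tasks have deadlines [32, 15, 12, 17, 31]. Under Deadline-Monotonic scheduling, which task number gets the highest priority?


Sort tasks by relative deadline (ascending):
  Task 3: deadline = 12
  Task 2: deadline = 15
  Task 4: deadline = 17
  Task 5: deadline = 31
  Task 1: deadline = 32
Priority order (highest first): [3, 2, 4, 5, 1]
Highest priority task = 3

3


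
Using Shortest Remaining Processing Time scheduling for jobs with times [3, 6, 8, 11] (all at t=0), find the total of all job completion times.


Since all jobs arrive at t=0, SRPT equals SPT ordering.
SPT order: [3, 6, 8, 11]
Completion times:
  Job 1: p=3, C=3
  Job 2: p=6, C=9
  Job 3: p=8, C=17
  Job 4: p=11, C=28
Total completion time = 3 + 9 + 17 + 28 = 57

57


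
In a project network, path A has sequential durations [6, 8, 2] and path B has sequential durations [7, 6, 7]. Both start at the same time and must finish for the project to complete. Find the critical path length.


Path A total = 6 + 8 + 2 = 16
Path B total = 7 + 6 + 7 = 20
Critical path = longest path = max(16, 20) = 20

20


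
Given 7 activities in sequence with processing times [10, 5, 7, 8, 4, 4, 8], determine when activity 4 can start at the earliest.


Activity 4 starts after activities 1 through 3 complete.
Predecessor durations: [10, 5, 7]
ES = 10 + 5 + 7 = 22

22


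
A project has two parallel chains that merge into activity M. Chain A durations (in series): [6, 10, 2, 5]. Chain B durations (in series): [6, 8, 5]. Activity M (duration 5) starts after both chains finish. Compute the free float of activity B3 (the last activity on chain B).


ES(B3) = sum of predecessors on chain B = 14
EF(B3) = ES + duration = 14 + 5 = 19
Successor of B3 is M. ES(M) = max(sum(A), sum(B)) = max(23, 19) = 23
Free float = ES(successor) - EF(current) = 23 - 19 = 4

4


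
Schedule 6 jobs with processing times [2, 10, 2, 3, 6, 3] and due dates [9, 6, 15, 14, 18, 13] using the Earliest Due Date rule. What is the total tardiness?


Sort by due date (EDD order): [(10, 6), (2, 9), (3, 13), (3, 14), (2, 15), (6, 18)]
Compute completion times and tardiness:
  Job 1: p=10, d=6, C=10, tardiness=max(0,10-6)=4
  Job 2: p=2, d=9, C=12, tardiness=max(0,12-9)=3
  Job 3: p=3, d=13, C=15, tardiness=max(0,15-13)=2
  Job 4: p=3, d=14, C=18, tardiness=max(0,18-14)=4
  Job 5: p=2, d=15, C=20, tardiness=max(0,20-15)=5
  Job 6: p=6, d=18, C=26, tardiness=max(0,26-18)=8
Total tardiness = 26

26


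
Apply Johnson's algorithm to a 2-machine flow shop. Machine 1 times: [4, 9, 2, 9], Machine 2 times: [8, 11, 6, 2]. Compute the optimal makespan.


Apply Johnson's rule:
  Group 1 (a <= b): [(3, 2, 6), (1, 4, 8), (2, 9, 11)]
  Group 2 (a > b): [(4, 9, 2)]
Optimal job order: [3, 1, 2, 4]
Schedule:
  Job 3: M1 done at 2, M2 done at 8
  Job 1: M1 done at 6, M2 done at 16
  Job 2: M1 done at 15, M2 done at 27
  Job 4: M1 done at 24, M2 done at 29
Makespan = 29

29


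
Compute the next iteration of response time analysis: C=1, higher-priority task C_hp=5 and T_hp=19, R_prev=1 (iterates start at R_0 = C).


R_next = C + ceil(R_prev / T_hp) * C_hp
ceil(1 / 19) = ceil(0.0526) = 1
Interference = 1 * 5 = 5
R_next = 1 + 5 = 6

6


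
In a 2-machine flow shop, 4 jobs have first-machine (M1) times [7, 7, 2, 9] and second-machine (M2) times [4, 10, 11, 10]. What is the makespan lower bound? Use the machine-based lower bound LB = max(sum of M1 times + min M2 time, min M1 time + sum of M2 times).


LB1 = sum(M1 times) + min(M2 times) = 25 + 4 = 29
LB2 = min(M1 times) + sum(M2 times) = 2 + 35 = 37
Lower bound = max(LB1, LB2) = max(29, 37) = 37

37


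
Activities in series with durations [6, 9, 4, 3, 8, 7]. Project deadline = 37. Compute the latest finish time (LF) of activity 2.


LF(activity 2) = deadline - sum of successor durations
Successors: activities 3 through 6 with durations [4, 3, 8, 7]
Sum of successor durations = 22
LF = 37 - 22 = 15

15


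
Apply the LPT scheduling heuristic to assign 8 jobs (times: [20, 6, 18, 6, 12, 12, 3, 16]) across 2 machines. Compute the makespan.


Sort jobs in decreasing order (LPT): [20, 18, 16, 12, 12, 6, 6, 3]
Assign each job to the least loaded machine:
  Machine 1: jobs [20, 12, 12, 3], load = 47
  Machine 2: jobs [18, 16, 6, 6], load = 46
Makespan = max load = 47

47


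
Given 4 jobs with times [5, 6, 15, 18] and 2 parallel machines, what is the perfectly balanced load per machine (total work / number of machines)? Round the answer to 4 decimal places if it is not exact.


Total processing time = 5 + 6 + 15 + 18 = 44
Number of machines = 2
Ideal balanced load = 44 / 2 = 22.0

22.0


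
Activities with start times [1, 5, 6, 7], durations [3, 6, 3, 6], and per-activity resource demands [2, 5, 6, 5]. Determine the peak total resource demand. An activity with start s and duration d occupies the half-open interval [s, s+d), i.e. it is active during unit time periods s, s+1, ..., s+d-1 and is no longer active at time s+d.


Each activity i is active on [start_i, start_i + duration_i).
Compute total resource usage per time slot:
  t=0: active resources = [], total = 0
  t=1: active resources = [2], total = 2
  t=2: active resources = [2], total = 2
  t=3: active resources = [2], total = 2
  t=4: active resources = [], total = 0
  t=5: active resources = [5], total = 5
  t=6: active resources = [5, 6], total = 11
  t=7: active resources = [5, 6, 5], total = 16
  t=8: active resources = [5, 6, 5], total = 16
  t=9: active resources = [5, 5], total = 10
  t=10: active resources = [5, 5], total = 10
  t=11: active resources = [5], total = 5
  t=12: active resources = [5], total = 5
Peak resource demand = 16

16


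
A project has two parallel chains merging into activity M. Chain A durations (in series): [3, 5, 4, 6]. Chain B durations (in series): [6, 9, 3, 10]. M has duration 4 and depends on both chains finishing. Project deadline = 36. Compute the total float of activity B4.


Forward pass: ES(B4) = sum of predecessors on chain B = 18
EF = ES + duration = 18 + 10 = 28
Backward pass: LF(M) = deadline = 36; LS(M) = 36 - 4 = 32
LF(B4) = LS(M) - sum(successors on chain B) = 32 - 0 = 32
LS = LF - duration = 32 - 10 = 22
Total float = LS - ES = 22 - 18 = 4

4
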